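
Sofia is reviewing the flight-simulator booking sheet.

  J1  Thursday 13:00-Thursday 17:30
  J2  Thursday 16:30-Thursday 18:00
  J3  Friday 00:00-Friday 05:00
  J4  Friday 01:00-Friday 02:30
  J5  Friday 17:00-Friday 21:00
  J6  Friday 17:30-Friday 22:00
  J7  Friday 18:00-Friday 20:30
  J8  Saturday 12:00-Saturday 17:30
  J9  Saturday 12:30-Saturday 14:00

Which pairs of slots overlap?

J1 & J2, J3 & J4, J5 & J6, J5 & J7, J6 & J7, J8 & J9

Sorted by start: J1, J2, J3, J4, J5, J6, J7, J8, J9.
J2 starts before J1 ends → J1 and J2 overlap.
J3 starts after J1 ends; J1 is clear from here.
J3 starts after J2 ends; J2 is clear from here.
J4 starts before J3 ends → J3 and J4 overlap.
J5 starts after J3 ends; J3 is clear from here.
J5 starts after J4 ends; J4 is clear from here.
J6 starts before J5 ends → J5 and J6 overlap.
J7 starts before J5 ends → J5 and J7 overlap.
J8 starts after J5 ends; J5 is clear from here.
J7 starts before J6 ends → J6 and J7 overlap.
J8 starts after J6 ends; J6 is clear from here.
J8 starts after J7 ends; J7 is clear from here.
J9 starts before J8 ends → J8 and J9 overlap.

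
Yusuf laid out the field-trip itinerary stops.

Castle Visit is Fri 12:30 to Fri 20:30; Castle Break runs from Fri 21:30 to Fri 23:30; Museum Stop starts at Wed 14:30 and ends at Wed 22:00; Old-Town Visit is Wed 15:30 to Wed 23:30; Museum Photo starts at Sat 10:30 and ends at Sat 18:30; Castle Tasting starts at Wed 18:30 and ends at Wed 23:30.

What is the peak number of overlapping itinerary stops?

Sort all start/end points and keep a running count:
Wed 14:30 start Museum Stop → 1
Wed 15:30 start Old-Town Visit → 2
Wed 18:30 start Castle Tasting → 3
Wed 22:00 end Museum Stop → 2
Wed 23:30 end Castle Tasting → 1
Wed 23:30 end Old-Town Visit → 0
Fri 12:30 start Castle Visit → 1
Fri 20:30 end Castle Visit → 0
Fri 21:30 start Castle Break → 1
Fri 23:30 end Castle Break → 0
Sat 10:30 start Museum Photo → 1
Sat 18:30 end Museum Photo → 0
Peak is 3, at Wed 18:30 (Castle Tasting, Museum Stop, Old-Town Visit).

3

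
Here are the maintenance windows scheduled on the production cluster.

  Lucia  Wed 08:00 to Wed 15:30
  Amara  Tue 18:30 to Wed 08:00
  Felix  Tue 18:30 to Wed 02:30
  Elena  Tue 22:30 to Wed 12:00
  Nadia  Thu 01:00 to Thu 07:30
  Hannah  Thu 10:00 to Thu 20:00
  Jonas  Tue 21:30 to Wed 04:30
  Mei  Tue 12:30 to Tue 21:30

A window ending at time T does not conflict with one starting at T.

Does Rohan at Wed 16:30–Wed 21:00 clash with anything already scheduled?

Mei: ends Tue 21:30 at or before Rohan starts Wed 16:30 → clear.
Felix: ends Wed 02:30 at or before Rohan starts Wed 16:30 → clear.
Amara: ends Wed 08:00 at or before Rohan starts Wed 16:30 → clear.
Jonas: ends Wed 04:30 at or before Rohan starts Wed 16:30 → clear.
Elena: ends Wed 12:00 at or before Rohan starts Wed 16:30 → clear.
Lucia: ends Wed 15:30 at or before Rohan starts Wed 16:30 → clear.
Nadia: starts Thu 01:00 at or after Rohan ends Wed 21:00 → clear.
Hannah: starts Thu 10:00 at or after Rohan ends Wed 21:00 → clear.

No — it doesn't clash with anything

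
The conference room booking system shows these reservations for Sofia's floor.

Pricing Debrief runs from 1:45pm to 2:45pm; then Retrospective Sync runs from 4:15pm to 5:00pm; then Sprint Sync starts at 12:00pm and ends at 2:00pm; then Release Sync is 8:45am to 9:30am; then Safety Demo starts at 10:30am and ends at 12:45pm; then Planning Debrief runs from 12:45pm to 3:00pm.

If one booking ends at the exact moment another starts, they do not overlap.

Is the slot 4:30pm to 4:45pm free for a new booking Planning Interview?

Release Sync: ends 9:30am at or before Planning Interview starts 4:30pm → clear.
Safety Demo: ends 12:45pm at or before Planning Interview starts 4:30pm → clear.
Sprint Sync: ends 2:00pm at or before Planning Interview starts 4:30pm → clear.
Planning Debrief: ends 3:00pm at or before Planning Interview starts 4:30pm → clear.
Pricing Debrief: ends 2:45pm at or before Planning Interview starts 4:30pm → clear.
Retrospective Sync: starts 4:15pm before Planning Interview ends 4:45pm, and ends 5:00pm after Planning Interview starts 4:30pm → overlap.
Planning Interview overlaps Retrospective Sync.

No — it overlaps Retrospective Sync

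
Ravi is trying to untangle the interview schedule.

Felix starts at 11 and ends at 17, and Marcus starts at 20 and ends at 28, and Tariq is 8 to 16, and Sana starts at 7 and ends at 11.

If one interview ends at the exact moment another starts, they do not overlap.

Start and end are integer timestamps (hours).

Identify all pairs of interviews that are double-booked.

Felix & Tariq, Sana & Tariq

Sorted by start: Sana, Tariq, Felix, Marcus.
Tariq starts before Sana ends → Sana and Tariq overlap.
Felix starts exactly when Sana ends (back-to-back, no overlap) — done with Sana.
Felix starts before Tariq ends → Tariq and Felix overlap.
Marcus starts after Tariq ends.
Marcus starts after Felix ends.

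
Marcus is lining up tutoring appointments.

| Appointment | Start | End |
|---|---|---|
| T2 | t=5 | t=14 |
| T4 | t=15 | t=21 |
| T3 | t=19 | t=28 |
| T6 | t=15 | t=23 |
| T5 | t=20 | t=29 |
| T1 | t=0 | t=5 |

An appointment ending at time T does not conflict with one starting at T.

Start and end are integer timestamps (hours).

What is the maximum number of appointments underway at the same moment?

4

Sweep the timeline, counting +1 at each start and −1 at each end (ends before starts at a tie):
t=0 start T1 → 1
t=5 end T1 → 0
t=5 start T2 → 1
t=14 end T2 → 0
t=15 start T4 → 1
t=15 start T6 → 2
t=19 start T3 → 3
t=20 start T5 → 4
t=21 end T4 → 3
t=23 end T6 → 2
t=28 end T3 → 1
t=29 end T5 → 0
Peak is 4, at t=20 (T3, T4, T5, T6).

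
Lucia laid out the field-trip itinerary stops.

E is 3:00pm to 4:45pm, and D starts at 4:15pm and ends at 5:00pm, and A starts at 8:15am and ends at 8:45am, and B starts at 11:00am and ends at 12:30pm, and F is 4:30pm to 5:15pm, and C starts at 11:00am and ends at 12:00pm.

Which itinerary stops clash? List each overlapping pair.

Two intervals overlap when each starts before the other ends.
Sorted by start: A, B, C, E, D, F.
B starts after A ends, so nothing later overlaps A either.
C starts before B ends → B and C overlap.
E starts after B ends, so nothing later overlaps B either.
E starts after C ends, so nothing later overlaps C either.
D starts before E ends → E and D overlap.
F starts before E ends → E and F overlap.
F starts before D ends → D and F overlap.

B & C, D & E, D & F, E & F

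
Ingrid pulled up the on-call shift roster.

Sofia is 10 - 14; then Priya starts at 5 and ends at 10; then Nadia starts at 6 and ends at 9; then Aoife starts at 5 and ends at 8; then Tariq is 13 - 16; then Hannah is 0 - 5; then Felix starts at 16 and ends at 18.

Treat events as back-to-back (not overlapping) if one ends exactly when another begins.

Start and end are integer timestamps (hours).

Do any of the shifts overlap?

Yes

Sorted by start: Hannah, Priya, Aoife, Nadia, Sofia, Tariq, Felix.
Priya starts exactly when Hannah ends (back-to-back, no overlap); Hannah is clear from here.
Aoife starts before Priya ends → Priya and Aoife overlap.
That's a conflict, so the schedule is not conflict-free.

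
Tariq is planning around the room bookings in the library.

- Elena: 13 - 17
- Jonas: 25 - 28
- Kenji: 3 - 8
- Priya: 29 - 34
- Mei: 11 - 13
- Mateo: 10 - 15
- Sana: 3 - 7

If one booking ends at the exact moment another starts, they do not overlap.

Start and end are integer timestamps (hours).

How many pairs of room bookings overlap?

Sorted by start: Kenji, Sana, Mateo, Mei, Elena, Jonas, Priya.
Sana starts before Kenji ends → Kenji and Sana overlap.
Mateo starts after Kenji ends — done with Kenji.
Mateo starts after Sana ends — done with Sana.
Mei starts before Mateo ends → Mateo and Mei overlap.
Elena starts before Mateo ends → Mateo and Elena overlap.
Jonas starts after Mateo ends — done with Mateo.
Elena starts exactly when Mei ends (back-to-back, no overlap) — done with Mei.
Jonas starts after Elena ends — done with Elena.
Priya starts after Jonas ends.
Overlapping pairs: Elena & Mateo, Kenji & Sana, Mateo & Mei — 3 in total.

3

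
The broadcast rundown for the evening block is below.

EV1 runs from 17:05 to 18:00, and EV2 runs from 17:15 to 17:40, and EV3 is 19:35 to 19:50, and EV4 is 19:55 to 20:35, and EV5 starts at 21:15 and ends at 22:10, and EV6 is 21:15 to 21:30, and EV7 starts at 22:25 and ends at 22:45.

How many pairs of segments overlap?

Sorted by start: EV1, EV2, EV3, EV4, EV5, EV6, EV7.
EV2 starts before EV1 ends → EV1 and EV2 overlap.
EV3 starts after EV1 ends, so nothing later overlaps EV1 either.
EV3 starts after EV2 ends, so nothing later overlaps EV2 either.
EV4 starts after EV3 ends, so nothing later overlaps EV3 either.
EV5 starts after EV4 ends, so nothing later overlaps EV4 either.
EV6 starts before EV5 ends → EV5 and EV6 overlap.
EV7 starts after EV5 ends.
EV7 starts after EV6 ends.
Overlapping pairs: EV1 & EV2, EV5 & EV6 — 2 in total.

2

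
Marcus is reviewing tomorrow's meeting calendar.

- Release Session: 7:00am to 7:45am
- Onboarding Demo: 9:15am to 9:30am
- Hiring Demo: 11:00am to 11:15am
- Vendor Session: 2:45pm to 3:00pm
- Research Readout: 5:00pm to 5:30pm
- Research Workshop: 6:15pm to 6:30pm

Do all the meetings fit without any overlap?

Sorted by start: Release Session, Onboarding Demo, Hiring Demo, Vendor Session, Research Readout, Research Workshop.
Onboarding Demo starts after Release Session ends; Release Session is clear from here.
Hiring Demo starts after Onboarding Demo ends; Onboarding Demo is clear from here.
Vendor Session starts after Hiring Demo ends; Hiring Demo is clear from here.
Research Readout starts after Vendor Session ends; Vendor Session is clear from here.
Research Workshop starts after Research Readout ends.
Every pair is clear; the schedule has no overlaps.

Yes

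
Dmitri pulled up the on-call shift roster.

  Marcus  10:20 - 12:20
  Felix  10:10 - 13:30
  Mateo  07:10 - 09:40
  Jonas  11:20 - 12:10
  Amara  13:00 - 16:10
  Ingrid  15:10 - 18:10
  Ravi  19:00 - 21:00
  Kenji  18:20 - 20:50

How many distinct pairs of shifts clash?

Sorted by start: Mateo, Felix, Marcus, Jonas, Amara, Ingrid, Kenji, Ravi.
Felix starts after Mateo ends; Mateo is clear from here.
Marcus starts before Felix ends → Felix and Marcus overlap.
Jonas starts before Felix ends → Felix and Jonas overlap.
Amara starts before Felix ends → Felix and Amara overlap.
Ingrid starts after Felix ends; Felix is clear from here.
Jonas starts before Marcus ends → Marcus and Jonas overlap.
Amara starts after Marcus ends; Marcus is clear from here.
Amara starts after Jonas ends; Jonas is clear from here.
Ingrid starts before Amara ends → Amara and Ingrid overlap.
Kenji starts after Amara ends; Amara is clear from here.
Kenji starts after Ingrid ends; Ingrid is clear from here.
Ravi starts before Kenji ends → Kenji and Ravi overlap.
Overlapping pairs: Amara & Felix, Amara & Ingrid, Felix & Jonas, Felix & Marcus, Jonas & Marcus, Kenji & Ravi — 6 in total.

6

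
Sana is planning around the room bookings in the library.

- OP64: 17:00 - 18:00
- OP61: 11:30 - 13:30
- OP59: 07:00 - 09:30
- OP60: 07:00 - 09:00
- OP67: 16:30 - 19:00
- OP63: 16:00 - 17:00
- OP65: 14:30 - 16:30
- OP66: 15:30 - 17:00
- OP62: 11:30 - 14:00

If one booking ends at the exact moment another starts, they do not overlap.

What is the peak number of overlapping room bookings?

3

Walk through starts and ends in time order (an end at T is processed before a start at T):
07:00 start OP59 → 1
07:00 start OP60 → 2
09:00 end OP60 → 1
09:30 end OP59 → 0
11:30 start OP61 → 1
11:30 start OP62 → 2
13:30 end OP61 → 1
14:00 end OP62 → 0
14:30 start OP65 → 1
15:30 start OP66 → 2
16:00 start OP63 → 3
16:30 end OP65 → 2
16:30 start OP67 → 3
17:00 end OP63 → 2
17:00 end OP66 → 1
17:00 start OP64 → 2
18:00 end OP64 → 1
19:00 end OP67 → 0
Peak is 3, at 16:00 (OP63, OP65, OP66).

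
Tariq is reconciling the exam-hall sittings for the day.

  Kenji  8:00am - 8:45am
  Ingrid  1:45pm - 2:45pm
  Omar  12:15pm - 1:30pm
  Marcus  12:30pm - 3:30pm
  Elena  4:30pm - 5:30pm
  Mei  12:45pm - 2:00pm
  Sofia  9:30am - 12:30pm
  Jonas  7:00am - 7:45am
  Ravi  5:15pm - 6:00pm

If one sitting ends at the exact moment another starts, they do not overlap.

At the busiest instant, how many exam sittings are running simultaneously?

3

Sweep the timeline, counting +1 at each start and −1 at each end (ends before starts at a tie):
7:00am start Jonas → 1
7:45am end Jonas → 0
8:00am start Kenji → 1
8:45am end Kenji → 0
9:30am start Sofia → 1
12:15pm start Omar → 2
12:30pm end Sofia → 1
12:30pm start Marcus → 2
12:45pm start Mei → 3
1:30pm end Omar → 2
1:45pm start Ingrid → 3
2:00pm end Mei → 2
2:45pm end Ingrid → 1
3:30pm end Marcus → 0
4:30pm start Elena → 1
5:15pm start Ravi → 2
5:30pm end Elena → 1
6:00pm end Ravi → 0
Peak is 3, at 12:45pm (Marcus, Mei, Omar).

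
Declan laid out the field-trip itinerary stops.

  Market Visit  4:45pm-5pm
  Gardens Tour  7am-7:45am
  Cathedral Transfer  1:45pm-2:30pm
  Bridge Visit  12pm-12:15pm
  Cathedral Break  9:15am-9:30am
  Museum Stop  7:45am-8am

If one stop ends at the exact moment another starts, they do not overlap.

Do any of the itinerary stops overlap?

Check each pair: they overlap iff neither finishes before the other starts.
Sorted by start: Gardens Tour, Museum Stop, Cathedral Break, Bridge Visit, Cathedral Transfer, Market Visit.
Museum Stop starts exactly when Gardens Tour ends (back-to-back, no overlap), so nothing later overlaps Gardens Tour either.
Cathedral Break starts after Museum Stop ends, so nothing later overlaps Museum Stop either.
Bridge Visit starts after Cathedral Break ends, so nothing later overlaps Cathedral Break either.
Cathedral Transfer starts after Bridge Visit ends, so nothing later overlaps Bridge Visit either.
Market Visit starts after Cathedral Transfer ends.
Every pair is clear; the schedule has no overlaps.

No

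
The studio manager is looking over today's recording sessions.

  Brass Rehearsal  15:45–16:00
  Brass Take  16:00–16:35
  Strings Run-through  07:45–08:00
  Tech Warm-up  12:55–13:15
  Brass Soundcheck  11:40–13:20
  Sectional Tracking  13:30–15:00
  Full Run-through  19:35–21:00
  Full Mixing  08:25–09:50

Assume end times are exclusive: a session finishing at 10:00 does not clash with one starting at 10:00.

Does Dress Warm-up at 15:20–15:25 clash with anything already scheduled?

Strings Run-through: ends 08:00 at or before Dress Warm-up starts 15:20 → clear.
Full Mixing: ends 09:50 at or before Dress Warm-up starts 15:20 → clear.
Brass Soundcheck: ends 13:20 at or before Dress Warm-up starts 15:20 → clear.
Tech Warm-up: ends 13:15 at or before Dress Warm-up starts 15:20 → clear.
Sectional Tracking: ends 15:00 at or before Dress Warm-up starts 15:20 → clear.
Brass Rehearsal: starts 15:45 at or after Dress Warm-up ends 15:25 → clear.
Brass Take: starts 16:00 at or after Dress Warm-up ends 15:25 → clear.
Full Run-through: starts 19:35 at or after Dress Warm-up ends 15:25 → clear.

No — it doesn't clash with anything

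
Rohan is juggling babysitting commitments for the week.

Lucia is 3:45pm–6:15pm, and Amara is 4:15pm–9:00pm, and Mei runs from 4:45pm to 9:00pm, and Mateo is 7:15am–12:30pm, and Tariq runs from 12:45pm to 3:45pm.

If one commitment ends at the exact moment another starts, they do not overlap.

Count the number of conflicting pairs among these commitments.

3

Sorted by start: Mateo, Tariq, Lucia, Amara, Mei.
Tariq starts after Mateo ends, so Mateo has no further overlaps.
Lucia starts exactly when Tariq ends (back-to-back, no overlap), so Tariq has no further overlaps.
Amara starts before Lucia ends → Lucia and Amara overlap.
Mei starts before Lucia ends → Lucia and Mei overlap.
Mei starts before Amara ends → Amara and Mei overlap.
Overlapping pairs: Amara & Lucia, Amara & Mei, Lucia & Mei — 3 in total.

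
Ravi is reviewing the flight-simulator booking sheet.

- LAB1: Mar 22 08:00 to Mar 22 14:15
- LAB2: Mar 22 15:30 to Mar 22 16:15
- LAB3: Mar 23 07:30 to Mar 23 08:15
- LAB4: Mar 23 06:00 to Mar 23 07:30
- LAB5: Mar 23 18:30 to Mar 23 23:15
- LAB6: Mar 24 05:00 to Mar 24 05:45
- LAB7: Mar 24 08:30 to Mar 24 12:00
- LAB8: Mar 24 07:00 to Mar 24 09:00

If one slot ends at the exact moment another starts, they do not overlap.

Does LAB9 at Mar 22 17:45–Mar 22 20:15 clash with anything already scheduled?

No — it doesn't clash with anything

LAB1: ends Mar 22 14:15 at or before LAB9 starts Mar 22 17:45 → clear.
LAB2: ends Mar 22 16:15 at or before LAB9 starts Mar 22 17:45 → clear.
LAB4: starts Mar 23 06:00 at or after LAB9 ends Mar 22 20:15 → clear.
LAB3: starts Mar 23 07:30 at or after LAB9 ends Mar 22 20:15 → clear.
LAB5: starts Mar 23 18:30 at or after LAB9 ends Mar 22 20:15 → clear.
LAB6: starts Mar 24 05:00 at or after LAB9 ends Mar 22 20:15 → clear.
LAB8: starts Mar 24 07:00 at or after LAB9 ends Mar 22 20:15 → clear.
LAB7: starts Mar 24 08:30 at or after LAB9 ends Mar 22 20:15 → clear.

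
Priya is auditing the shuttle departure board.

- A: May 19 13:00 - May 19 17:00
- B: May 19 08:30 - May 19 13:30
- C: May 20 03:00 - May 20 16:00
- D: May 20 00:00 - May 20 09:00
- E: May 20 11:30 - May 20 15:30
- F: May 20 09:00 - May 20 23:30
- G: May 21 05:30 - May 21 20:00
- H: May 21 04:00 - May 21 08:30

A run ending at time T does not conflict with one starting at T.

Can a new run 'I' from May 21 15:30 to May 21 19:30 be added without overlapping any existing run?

B: ends May 19 13:30 at or before I starts May 21 15:30 → clear.
A: ends May 19 17:00 at or before I starts May 21 15:30 → clear.
D: ends May 20 09:00 at or before I starts May 21 15:30 → clear.
C: ends May 20 16:00 at or before I starts May 21 15:30 → clear.
F: ends May 20 23:30 at or before I starts May 21 15:30 → clear.
E: ends May 20 15:30 at or before I starts May 21 15:30 → clear.
H: ends May 21 08:30 at or before I starts May 21 15:30 → clear.
G: starts May 21 05:30 before I ends May 21 19:30, and ends May 21 20:00 after I starts May 21 15:30 → overlap.
I overlaps G.

No — it overlaps G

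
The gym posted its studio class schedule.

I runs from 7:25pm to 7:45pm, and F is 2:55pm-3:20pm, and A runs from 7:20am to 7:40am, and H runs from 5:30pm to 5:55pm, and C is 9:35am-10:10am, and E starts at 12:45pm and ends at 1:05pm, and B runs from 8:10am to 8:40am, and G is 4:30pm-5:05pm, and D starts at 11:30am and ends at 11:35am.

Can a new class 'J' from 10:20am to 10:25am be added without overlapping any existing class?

Yes — the slot is free

A: ends 7:40am at or before J starts 10:20am → clear.
B: ends 8:40am at or before J starts 10:20am → clear.
C: ends 10:10am at or before J starts 10:20am → clear.
D: starts 11:30am at or after J ends 10:25am → clear.
E: starts 12:45pm at or after J ends 10:25am → clear.
F: starts 2:55pm at or after J ends 10:25am → clear.
G: starts 4:30pm at or after J ends 10:25am → clear.
H: starts 5:30pm at or after J ends 10:25am → clear.
I: starts 7:25pm at or after J ends 10:25am → clear.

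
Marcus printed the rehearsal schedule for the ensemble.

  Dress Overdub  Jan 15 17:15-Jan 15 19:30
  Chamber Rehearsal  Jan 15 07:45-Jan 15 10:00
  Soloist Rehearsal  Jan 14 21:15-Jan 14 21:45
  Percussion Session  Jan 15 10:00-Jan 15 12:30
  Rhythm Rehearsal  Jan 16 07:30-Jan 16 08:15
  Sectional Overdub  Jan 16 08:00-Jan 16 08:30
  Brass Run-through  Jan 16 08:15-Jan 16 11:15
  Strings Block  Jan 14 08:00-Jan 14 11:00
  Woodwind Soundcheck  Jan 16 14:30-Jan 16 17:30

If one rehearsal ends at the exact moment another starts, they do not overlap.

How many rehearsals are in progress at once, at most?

Sort all start/end points and keep a running count:
Jan 14 08:00 start Strings Block → 1
Jan 14 11:00 end Strings Block → 0
Jan 14 21:15 start Soloist Rehearsal → 1
Jan 14 21:45 end Soloist Rehearsal → 0
Jan 15 07:45 start Chamber Rehearsal → 1
Jan 15 10:00 end Chamber Rehearsal → 0
Jan 15 10:00 start Percussion Session → 1
Jan 15 12:30 end Percussion Session → 0
Jan 15 17:15 start Dress Overdub → 1
Jan 15 19:30 end Dress Overdub → 0
Jan 16 07:30 start Rhythm Rehearsal → 1
Jan 16 08:00 start Sectional Overdub → 2
Jan 16 08:15 end Rhythm Rehearsal → 1
Jan 16 08:15 start Brass Run-through → 2
Jan 16 08:30 end Sectional Overdub → 1
Jan 16 11:15 end Brass Run-through → 0
Jan 16 14:30 start Woodwind Soundcheck → 1
Jan 16 17:30 end Woodwind Soundcheck → 0
Peak is 2, at Jan 16 08:00 (Rhythm Rehearsal, Sectional Overdub).

2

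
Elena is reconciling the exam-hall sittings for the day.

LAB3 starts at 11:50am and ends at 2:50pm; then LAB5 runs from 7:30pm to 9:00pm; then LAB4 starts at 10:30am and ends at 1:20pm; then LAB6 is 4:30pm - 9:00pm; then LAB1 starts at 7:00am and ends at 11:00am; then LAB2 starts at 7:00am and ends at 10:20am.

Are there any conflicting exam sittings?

Yes

Sorted by start: LAB1, LAB2, LAB4, LAB3, LAB6, LAB5.
LAB2 starts before LAB1 ends → LAB1 and LAB2 overlap.
That's a conflict, so the schedule is not conflict-free.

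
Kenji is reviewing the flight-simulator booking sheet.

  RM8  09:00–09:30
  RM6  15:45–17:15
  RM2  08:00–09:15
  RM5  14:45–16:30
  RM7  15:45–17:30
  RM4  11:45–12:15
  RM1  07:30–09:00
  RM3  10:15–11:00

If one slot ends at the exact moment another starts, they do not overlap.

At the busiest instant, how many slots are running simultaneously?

3

Sweep the timeline, counting +1 at each start and −1 at each end (ends before starts at a tie):
07:30 start RM1 → 1
08:00 start RM2 → 2
09:00 end RM1 → 1
09:00 start RM8 → 2
09:15 end RM2 → 1
09:30 end RM8 → 0
10:15 start RM3 → 1
11:00 end RM3 → 0
11:45 start RM4 → 1
12:15 end RM4 → 0
14:45 start RM5 → 1
15:45 start RM6 → 2
15:45 start RM7 → 3
16:30 end RM5 → 2
17:15 end RM6 → 1
17:30 end RM7 → 0
Peak is 3, at 15:45 (RM5, RM6, RM7).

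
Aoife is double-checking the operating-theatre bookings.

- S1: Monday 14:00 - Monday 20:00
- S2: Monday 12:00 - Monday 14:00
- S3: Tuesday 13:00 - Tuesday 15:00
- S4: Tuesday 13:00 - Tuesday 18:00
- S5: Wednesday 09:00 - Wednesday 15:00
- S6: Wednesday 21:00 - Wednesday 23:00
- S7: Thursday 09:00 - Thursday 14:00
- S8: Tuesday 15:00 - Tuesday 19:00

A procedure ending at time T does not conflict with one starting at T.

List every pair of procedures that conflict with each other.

S3 & S4, S4 & S8

Two intervals overlap when each starts before the other ends.
Sorted by start: S2, S1, S3, S4, S8, S5, S6, S7.
S1 starts exactly when S2 ends (back-to-back, no overlap); S2 is clear from here.
S3 starts after S1 ends; S1 is clear from here.
S4 starts before S3 ends → S3 and S4 overlap.
S8 starts exactly when S3 ends (back-to-back, no overlap); S3 is clear from here.
S8 starts before S4 ends → S4 and S8 overlap.
S5 starts after S4 ends; S4 is clear from here.
S5 starts after S8 ends; S8 is clear from here.
S6 starts after S5 ends; S5 is clear from here.
S7 starts after S6 ends.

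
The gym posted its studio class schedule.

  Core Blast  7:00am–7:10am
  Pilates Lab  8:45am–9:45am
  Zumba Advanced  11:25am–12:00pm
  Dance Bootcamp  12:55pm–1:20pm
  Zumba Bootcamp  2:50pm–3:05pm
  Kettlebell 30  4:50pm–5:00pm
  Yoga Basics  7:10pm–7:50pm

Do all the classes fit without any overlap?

Sorted by start: Core Blast, Pilates Lab, Zumba Advanced, Dance Bootcamp, Zumba Bootcamp, Kettlebell 30, Yoga Basics.
Pilates Lab starts after Core Blast ends; Core Blast is clear from here.
Zumba Advanced starts after Pilates Lab ends; Pilates Lab is clear from here.
Dance Bootcamp starts after Zumba Advanced ends; Zumba Advanced is clear from here.
Zumba Bootcamp starts after Dance Bootcamp ends; Dance Bootcamp is clear from here.
Kettlebell 30 starts after Zumba Bootcamp ends; Zumba Bootcamp is clear from here.
Yoga Basics starts after Kettlebell 30 ends.
Every pair is clear; the schedule has no overlaps.

Yes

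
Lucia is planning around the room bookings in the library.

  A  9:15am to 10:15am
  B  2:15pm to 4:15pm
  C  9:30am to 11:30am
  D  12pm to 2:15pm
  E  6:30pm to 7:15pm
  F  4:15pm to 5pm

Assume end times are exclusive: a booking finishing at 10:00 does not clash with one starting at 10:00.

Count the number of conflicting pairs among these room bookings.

Sorted by start: A, C, D, B, F, E.
C starts before A ends → A and C overlap.
D starts after A ends, so A has no further overlaps.
D starts after C ends, so C has no further overlaps.
B starts exactly when D ends (back-to-back, no overlap), so D has no further overlaps.
F starts exactly when B ends (back-to-back, no overlap), so B has no further overlaps.
E starts after F ends.
Overlapping pairs: A & C — 1 in total.

1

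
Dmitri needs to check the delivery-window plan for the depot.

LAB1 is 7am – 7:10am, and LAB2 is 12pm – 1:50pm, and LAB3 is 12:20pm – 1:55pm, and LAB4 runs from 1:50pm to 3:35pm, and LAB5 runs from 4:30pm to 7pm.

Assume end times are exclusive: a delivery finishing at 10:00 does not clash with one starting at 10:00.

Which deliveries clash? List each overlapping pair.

LAB2 & LAB3, LAB3 & LAB4

Sorted by start: LAB1, LAB2, LAB3, LAB4, LAB5.
LAB2 starts after LAB1 ends — done with LAB1.
LAB3 starts before LAB2 ends → LAB2 and LAB3 overlap.
LAB4 starts exactly when LAB2 ends (back-to-back, no overlap) — done with LAB2.
LAB4 starts before LAB3 ends → LAB3 and LAB4 overlap.
LAB5 starts after LAB3 ends.
LAB5 starts after LAB4 ends.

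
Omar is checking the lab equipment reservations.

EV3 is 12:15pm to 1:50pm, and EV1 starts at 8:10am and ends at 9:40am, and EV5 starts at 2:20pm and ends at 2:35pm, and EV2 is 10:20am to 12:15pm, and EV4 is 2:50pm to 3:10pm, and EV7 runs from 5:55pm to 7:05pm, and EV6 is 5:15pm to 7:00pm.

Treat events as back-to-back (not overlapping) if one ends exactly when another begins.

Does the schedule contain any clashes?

Two intervals overlap when each starts before the other ends.
Sorted by start: EV1, EV2, EV3, EV5, EV4, EV6, EV7.
EV2 starts after EV1 ends, so EV1 has no further overlaps.
EV3 starts exactly when EV2 ends (back-to-back, no overlap), so EV2 has no further overlaps.
EV5 starts after EV3 ends, so EV3 has no further overlaps.
EV4 starts after EV5 ends, so EV5 has no further overlaps.
EV6 starts after EV4 ends, so EV4 has no further overlaps.
EV7 starts before EV6 ends → EV6 and EV7 overlap.
That's a conflict, so the schedule is not conflict-free.

Yes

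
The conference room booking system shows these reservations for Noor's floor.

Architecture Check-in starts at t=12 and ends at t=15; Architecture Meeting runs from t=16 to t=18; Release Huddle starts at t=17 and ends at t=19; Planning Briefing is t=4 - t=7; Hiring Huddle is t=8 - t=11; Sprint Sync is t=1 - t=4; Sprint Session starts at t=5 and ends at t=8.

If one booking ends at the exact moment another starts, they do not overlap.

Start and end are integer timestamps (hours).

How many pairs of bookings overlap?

2

Check each pair: they overlap iff neither finishes before the other starts.
Sorted by start: Sprint Sync, Planning Briefing, Sprint Session, Hiring Huddle, Architecture Check-in, Architecture Meeting, Release Huddle.
Planning Briefing starts exactly when Sprint Sync ends (back-to-back, no overlap), so Sprint Sync has no further overlaps.
Sprint Session starts before Planning Briefing ends → Planning Briefing and Sprint Session overlap.
Hiring Huddle starts after Planning Briefing ends, so Planning Briefing has no further overlaps.
Hiring Huddle starts exactly when Sprint Session ends (back-to-back, no overlap), so Sprint Session has no further overlaps.
Architecture Check-in starts after Hiring Huddle ends, so Hiring Huddle has no further overlaps.
Architecture Meeting starts after Architecture Check-in ends, so Architecture Check-in has no further overlaps.
Release Huddle starts before Architecture Meeting ends → Architecture Meeting and Release Huddle overlap.
Overlapping pairs: Architecture Meeting & Release Huddle, Planning Briefing & Sprint Session — 2 in total.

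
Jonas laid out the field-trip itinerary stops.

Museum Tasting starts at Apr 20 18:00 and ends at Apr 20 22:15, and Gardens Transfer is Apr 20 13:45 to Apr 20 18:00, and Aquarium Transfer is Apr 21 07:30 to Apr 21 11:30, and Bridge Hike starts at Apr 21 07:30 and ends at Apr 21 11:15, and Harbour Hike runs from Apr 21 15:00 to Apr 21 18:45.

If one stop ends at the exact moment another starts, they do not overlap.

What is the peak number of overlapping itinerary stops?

2

Walk through starts and ends in time order (an end at T is processed before a start at T):
Apr 20 13:45 start Gardens Transfer → 1
Apr 20 18:00 end Gardens Transfer → 0
Apr 20 18:00 start Museum Tasting → 1
Apr 20 22:15 end Museum Tasting → 0
Apr 21 07:30 start Aquarium Transfer → 1
Apr 21 07:30 start Bridge Hike → 2
Apr 21 11:15 end Bridge Hike → 1
Apr 21 11:30 end Aquarium Transfer → 0
Apr 21 15:00 start Harbour Hike → 1
Apr 21 18:45 end Harbour Hike → 0
Peak is 2, at Apr 21 07:30 (Aquarium Transfer, Bridge Hike).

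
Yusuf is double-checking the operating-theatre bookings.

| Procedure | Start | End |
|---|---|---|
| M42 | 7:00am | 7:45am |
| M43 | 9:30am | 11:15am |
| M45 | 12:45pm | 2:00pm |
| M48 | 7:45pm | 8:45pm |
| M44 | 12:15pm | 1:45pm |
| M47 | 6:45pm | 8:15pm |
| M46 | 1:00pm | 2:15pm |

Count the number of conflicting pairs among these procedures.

Sorted by start: M42, M43, M44, M45, M46, M47, M48.
M43 starts after M42 ends, so nothing later overlaps M42 either.
M44 starts after M43 ends, so nothing later overlaps M43 either.
M45 starts before M44 ends → M44 and M45 overlap.
M46 starts before M44 ends → M44 and M46 overlap.
M47 starts after M44 ends, so nothing later overlaps M44 either.
M46 starts before M45 ends → M45 and M46 overlap.
M47 starts after M45 ends, so nothing later overlaps M45 either.
M47 starts after M46 ends, so nothing later overlaps M46 either.
M48 starts before M47 ends → M47 and M48 overlap.
Overlapping pairs: M44 & M45, M44 & M46, M45 & M46, M47 & M48 — 4 in total.

4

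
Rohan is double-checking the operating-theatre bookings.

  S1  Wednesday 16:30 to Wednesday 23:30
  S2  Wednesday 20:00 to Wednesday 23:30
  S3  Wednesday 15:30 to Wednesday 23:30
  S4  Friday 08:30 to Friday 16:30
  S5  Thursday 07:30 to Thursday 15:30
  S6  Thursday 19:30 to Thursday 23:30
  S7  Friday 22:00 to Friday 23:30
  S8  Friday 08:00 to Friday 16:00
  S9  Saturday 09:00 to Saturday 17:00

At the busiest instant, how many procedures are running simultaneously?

Sort all start/end points and keep a running count:
Wednesday 15:30 start S3 → 1
Wednesday 16:30 start S1 → 2
Wednesday 20:00 start S2 → 3
Wednesday 23:30 end S1 → 2
Wednesday 23:30 end S2 → 1
Wednesday 23:30 end S3 → 0
Thursday 07:30 start S5 → 1
Thursday 15:30 end S5 → 0
Thursday 19:30 start S6 → 1
Thursday 23:30 end S6 → 0
Friday 08:00 start S8 → 1
Friday 08:30 start S4 → 2
Friday 16:00 end S8 → 1
Friday 16:30 end S4 → 0
Friday 22:00 start S7 → 1
Friday 23:30 end S7 → 0
Saturday 09:00 start S9 → 1
Saturday 17:00 end S9 → 0
Peak is 3, at Wednesday 20:00 (S1, S2, S3).

3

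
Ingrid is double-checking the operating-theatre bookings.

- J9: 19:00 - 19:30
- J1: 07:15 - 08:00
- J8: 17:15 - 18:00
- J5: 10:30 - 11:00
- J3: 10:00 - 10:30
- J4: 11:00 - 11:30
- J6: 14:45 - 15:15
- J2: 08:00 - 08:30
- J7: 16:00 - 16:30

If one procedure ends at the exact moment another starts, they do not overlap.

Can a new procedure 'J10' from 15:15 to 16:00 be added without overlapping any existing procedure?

Yes — the slot is free

J1: ends 08:00 at or before J10 starts 15:15 → clear.
J2: ends 08:30 at or before J10 starts 15:15 → clear.
J3: ends 10:30 at or before J10 starts 15:15 → clear.
J5: ends 11:00 at or before J10 starts 15:15 → clear.
J4: ends 11:30 at or before J10 starts 15:15 → clear.
J6: ends 15:15 at or before J10 starts 15:15 → clear.
J7: starts 16:00 at or after J10 ends 16:00 → clear.
J8: starts 17:15 at or after J10 ends 16:00 → clear.
J9: starts 19:00 at or after J10 ends 16:00 → clear.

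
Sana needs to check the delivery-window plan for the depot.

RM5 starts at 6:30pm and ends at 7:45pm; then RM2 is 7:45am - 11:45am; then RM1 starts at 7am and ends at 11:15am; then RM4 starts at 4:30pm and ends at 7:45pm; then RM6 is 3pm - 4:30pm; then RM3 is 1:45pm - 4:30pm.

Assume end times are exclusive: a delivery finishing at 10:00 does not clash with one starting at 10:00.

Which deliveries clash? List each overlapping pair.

Two intervals overlap when each starts before the other ends.
Sorted by start: RM1, RM2, RM3, RM6, RM4, RM5.
RM2 starts before RM1 ends → RM1 and RM2 overlap.
RM3 starts after RM1 ends, so nothing later overlaps RM1 either.
RM3 starts after RM2 ends, so nothing later overlaps RM2 either.
RM6 starts before RM3 ends → RM3 and RM6 overlap.
RM4 starts exactly when RM3 ends (back-to-back, no overlap), so nothing later overlaps RM3 either.
RM4 starts exactly when RM6 ends (back-to-back, no overlap), so nothing later overlaps RM6 either.
RM5 starts before RM4 ends → RM4 and RM5 overlap.

RM1 & RM2, RM3 & RM6, RM4 & RM5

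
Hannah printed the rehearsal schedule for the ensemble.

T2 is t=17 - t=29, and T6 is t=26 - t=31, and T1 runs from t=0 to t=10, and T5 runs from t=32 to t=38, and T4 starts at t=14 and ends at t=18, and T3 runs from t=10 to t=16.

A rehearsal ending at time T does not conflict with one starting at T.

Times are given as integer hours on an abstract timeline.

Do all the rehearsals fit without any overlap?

No

Sorted by start: T1, T3, T4, T2, T6, T5.
T3 starts exactly when T1 ends (back-to-back, no overlap) — done with T1.
T4 starts before T3 ends → T3 and T4 overlap.
That's a conflict, so the schedule is not conflict-free.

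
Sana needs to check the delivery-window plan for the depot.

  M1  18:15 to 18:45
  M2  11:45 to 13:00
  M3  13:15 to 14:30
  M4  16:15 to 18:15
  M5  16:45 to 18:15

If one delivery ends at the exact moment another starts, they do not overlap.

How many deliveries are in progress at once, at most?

Sweep the timeline, counting +1 at each start and −1 at each end (ends before starts at a tie):
11:45 start M2 → 1
13:00 end M2 → 0
13:15 start M3 → 1
14:30 end M3 → 0
16:15 start M4 → 1
16:45 start M5 → 2
18:15 end M4 → 1
18:15 end M5 → 0
18:15 start M1 → 1
18:45 end M1 → 0
Peak is 2, at 16:45 (M4, M5).

2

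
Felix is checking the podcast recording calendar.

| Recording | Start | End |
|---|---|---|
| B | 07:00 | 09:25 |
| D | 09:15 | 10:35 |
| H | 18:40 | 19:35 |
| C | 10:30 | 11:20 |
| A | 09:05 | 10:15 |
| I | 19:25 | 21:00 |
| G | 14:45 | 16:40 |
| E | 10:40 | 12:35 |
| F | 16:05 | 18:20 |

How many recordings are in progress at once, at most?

3

Sort all start/end points and keep a running count:
07:00 start B → 1
09:05 start A → 2
09:15 start D → 3
09:25 end B → 2
10:15 end A → 1
10:30 start C → 2
10:35 end D → 1
10:40 start E → 2
11:20 end C → 1
12:35 end E → 0
14:45 start G → 1
16:05 start F → 2
16:40 end G → 1
18:20 end F → 0
18:40 start H → 1
19:25 start I → 2
19:35 end H → 1
21:00 end I → 0
Peak is 3, at 09:15 (A, B, D).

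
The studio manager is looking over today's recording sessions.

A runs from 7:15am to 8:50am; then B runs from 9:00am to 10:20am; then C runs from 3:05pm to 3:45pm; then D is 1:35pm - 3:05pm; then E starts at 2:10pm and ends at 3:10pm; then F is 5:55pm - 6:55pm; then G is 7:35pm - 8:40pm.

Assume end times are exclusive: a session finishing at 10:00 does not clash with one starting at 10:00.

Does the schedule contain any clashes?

Two intervals overlap when each starts before the other ends.
Sorted by start: A, B, D, E, C, F, G.
B starts after A ends — done with A.
D starts after B ends — done with B.
E starts before D ends → D and E overlap.
That's a conflict, so the schedule is not conflict-free.

Yes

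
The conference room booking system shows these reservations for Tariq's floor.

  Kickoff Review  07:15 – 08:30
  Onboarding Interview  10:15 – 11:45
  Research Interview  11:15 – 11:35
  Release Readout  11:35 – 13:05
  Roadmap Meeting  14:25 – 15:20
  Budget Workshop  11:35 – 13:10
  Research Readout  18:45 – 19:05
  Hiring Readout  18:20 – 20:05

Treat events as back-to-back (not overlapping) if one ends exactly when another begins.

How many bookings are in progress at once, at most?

Sort all start/end points and keep a running count:
07:15 start Kickoff Review → 1
08:30 end Kickoff Review → 0
10:15 start Onboarding Interview → 1
11:15 start Research Interview → 2
11:35 end Research Interview → 1
11:35 start Budget Workshop → 2
11:35 start Release Readout → 3
11:45 end Onboarding Interview → 2
13:05 end Release Readout → 1
13:10 end Budget Workshop → 0
14:25 start Roadmap Meeting → 1
15:20 end Roadmap Meeting → 0
18:20 start Hiring Readout → 1
18:45 start Research Readout → 2
19:05 end Research Readout → 1
20:05 end Hiring Readout → 0
Peak is 3, at 11:35 (Budget Workshop, Onboarding Interview, Release Readout).

3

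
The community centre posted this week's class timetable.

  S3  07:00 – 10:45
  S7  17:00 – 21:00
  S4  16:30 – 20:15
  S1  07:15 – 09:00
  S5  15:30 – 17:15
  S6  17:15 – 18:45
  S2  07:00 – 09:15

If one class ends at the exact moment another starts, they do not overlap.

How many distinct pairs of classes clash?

Two intervals overlap when each starts before the other ends.
Sorted by start: S2, S3, S1, S5, S4, S7, S6.
S3 starts before S2 ends → S2 and S3 overlap.
S1 starts before S2 ends → S2 and S1 overlap.
S5 starts after S2 ends, so S2 has no further overlaps.
S1 starts before S3 ends → S3 and S1 overlap.
S5 starts after S3 ends, so S3 has no further overlaps.
S5 starts after S1 ends, so S1 has no further overlaps.
S4 starts before S5 ends → S5 and S4 overlap.
S7 starts before S5 ends → S5 and S7 overlap.
S6 starts exactly when S5 ends (back-to-back, no overlap).
S7 starts before S4 ends → S4 and S7 overlap.
S6 starts before S4 ends → S4 and S6 overlap.
S6 starts before S7 ends → S7 and S6 overlap.
Overlapping pairs: S1 & S2, S1 & S3, S2 & S3, S4 & S5, S4 & S6, S4 & S7, S5 & S7, S6 & S7 — 8 in total.

8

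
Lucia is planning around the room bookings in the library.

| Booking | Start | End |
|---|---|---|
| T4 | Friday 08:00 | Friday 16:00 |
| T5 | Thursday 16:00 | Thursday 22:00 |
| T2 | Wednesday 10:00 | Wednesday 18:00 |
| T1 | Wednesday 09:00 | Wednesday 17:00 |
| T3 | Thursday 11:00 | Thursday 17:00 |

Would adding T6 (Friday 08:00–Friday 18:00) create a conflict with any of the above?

Yes — it overlaps T4

T1: ends Wednesday 17:00 at or before T6 starts Friday 08:00 → clear.
T2: ends Wednesday 18:00 at or before T6 starts Friday 08:00 → clear.
T3: ends Thursday 17:00 at or before T6 starts Friday 08:00 → clear.
T5: ends Thursday 22:00 at or before T6 starts Friday 08:00 → clear.
T4: starts Friday 08:00 before T6 ends Friday 18:00, and ends Friday 16:00 after T6 starts Friday 08:00 → overlap.
T6 overlaps T4.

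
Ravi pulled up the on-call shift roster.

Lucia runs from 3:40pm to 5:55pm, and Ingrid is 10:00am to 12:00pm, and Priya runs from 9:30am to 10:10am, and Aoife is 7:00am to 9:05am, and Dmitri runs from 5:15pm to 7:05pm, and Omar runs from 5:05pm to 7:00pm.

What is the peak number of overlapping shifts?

Walk through starts and ends in time order (an end at T is processed before a start at T):
7:00am start Aoife → 1
9:05am end Aoife → 0
9:30am start Priya → 1
10:00am start Ingrid → 2
10:10am end Priya → 1
12:00pm end Ingrid → 0
3:40pm start Lucia → 1
5:05pm start Omar → 2
5:15pm start Dmitri → 3
5:55pm end Lucia → 2
7:00pm end Omar → 1
7:05pm end Dmitri → 0
Peak is 3, at 5:15pm (Dmitri, Lucia, Omar).

3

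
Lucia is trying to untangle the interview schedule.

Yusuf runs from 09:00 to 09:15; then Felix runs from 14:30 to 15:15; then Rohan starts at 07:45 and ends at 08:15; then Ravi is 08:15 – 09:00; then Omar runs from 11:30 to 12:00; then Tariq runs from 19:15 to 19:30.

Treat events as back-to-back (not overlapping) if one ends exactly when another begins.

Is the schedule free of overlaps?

Sorted by start: Rohan, Ravi, Yusuf, Omar, Felix, Tariq.
Ravi starts exactly when Rohan ends (back-to-back, no overlap), so nothing later overlaps Rohan either.
Yusuf starts exactly when Ravi ends (back-to-back, no overlap), so nothing later overlaps Ravi either.
Omar starts after Yusuf ends, so nothing later overlaps Yusuf either.
Felix starts after Omar ends, so nothing later overlaps Omar either.
Tariq starts after Felix ends.
Every pair is clear; the schedule has no overlaps.

Yes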